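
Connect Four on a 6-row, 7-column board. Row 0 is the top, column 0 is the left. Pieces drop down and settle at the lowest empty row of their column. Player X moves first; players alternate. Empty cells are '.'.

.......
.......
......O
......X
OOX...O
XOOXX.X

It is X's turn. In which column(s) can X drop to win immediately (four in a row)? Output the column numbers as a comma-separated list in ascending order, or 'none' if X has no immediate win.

Answer: 5

Derivation:
col 0: drop X → no win
col 1: drop X → no win
col 2: drop X → no win
col 3: drop X → no win
col 4: drop X → no win
col 5: drop X → WIN!
col 6: drop X → no win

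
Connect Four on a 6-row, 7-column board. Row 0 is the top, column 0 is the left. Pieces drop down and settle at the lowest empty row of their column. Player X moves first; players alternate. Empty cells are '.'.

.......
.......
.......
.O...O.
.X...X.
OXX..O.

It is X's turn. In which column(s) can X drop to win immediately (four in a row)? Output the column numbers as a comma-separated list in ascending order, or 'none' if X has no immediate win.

col 0: drop X → no win
col 1: drop X → no win
col 2: drop X → no win
col 3: drop X → no win
col 4: drop X → no win
col 5: drop X → no win
col 6: drop X → no win

Answer: none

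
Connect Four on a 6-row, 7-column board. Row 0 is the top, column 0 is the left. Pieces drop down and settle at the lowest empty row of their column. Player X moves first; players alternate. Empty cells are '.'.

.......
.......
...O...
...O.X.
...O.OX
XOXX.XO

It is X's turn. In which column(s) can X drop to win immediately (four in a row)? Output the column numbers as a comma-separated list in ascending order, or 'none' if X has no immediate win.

Answer: 4

Derivation:
col 0: drop X → no win
col 1: drop X → no win
col 2: drop X → no win
col 3: drop X → no win
col 4: drop X → WIN!
col 5: drop X → no win
col 6: drop X → no win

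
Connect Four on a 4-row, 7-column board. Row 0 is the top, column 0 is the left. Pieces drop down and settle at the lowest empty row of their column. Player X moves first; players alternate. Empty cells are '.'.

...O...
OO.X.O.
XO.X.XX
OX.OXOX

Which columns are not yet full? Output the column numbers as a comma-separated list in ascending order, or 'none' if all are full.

col 0: top cell = '.' → open
col 1: top cell = '.' → open
col 2: top cell = '.' → open
col 3: top cell = 'O' → FULL
col 4: top cell = '.' → open
col 5: top cell = '.' → open
col 6: top cell = '.' → open

Answer: 0,1,2,4,5,6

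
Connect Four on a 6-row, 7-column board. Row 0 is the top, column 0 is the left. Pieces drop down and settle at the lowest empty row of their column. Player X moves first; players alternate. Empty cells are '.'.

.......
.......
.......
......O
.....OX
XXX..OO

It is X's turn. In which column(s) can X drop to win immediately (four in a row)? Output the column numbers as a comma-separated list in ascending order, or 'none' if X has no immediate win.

col 0: drop X → no win
col 1: drop X → no win
col 2: drop X → no win
col 3: drop X → WIN!
col 4: drop X → no win
col 5: drop X → no win
col 6: drop X → no win

Answer: 3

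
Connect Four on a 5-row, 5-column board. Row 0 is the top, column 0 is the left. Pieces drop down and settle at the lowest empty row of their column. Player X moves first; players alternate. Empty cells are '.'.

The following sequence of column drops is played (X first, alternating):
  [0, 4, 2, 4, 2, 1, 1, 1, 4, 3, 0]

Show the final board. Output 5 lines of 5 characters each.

Answer: .....
.....
.O..X
XXX.O
XOXOO

Derivation:
Move 1: X drops in col 0, lands at row 4
Move 2: O drops in col 4, lands at row 4
Move 3: X drops in col 2, lands at row 4
Move 4: O drops in col 4, lands at row 3
Move 5: X drops in col 2, lands at row 3
Move 6: O drops in col 1, lands at row 4
Move 7: X drops in col 1, lands at row 3
Move 8: O drops in col 1, lands at row 2
Move 9: X drops in col 4, lands at row 2
Move 10: O drops in col 3, lands at row 4
Move 11: X drops in col 0, lands at row 3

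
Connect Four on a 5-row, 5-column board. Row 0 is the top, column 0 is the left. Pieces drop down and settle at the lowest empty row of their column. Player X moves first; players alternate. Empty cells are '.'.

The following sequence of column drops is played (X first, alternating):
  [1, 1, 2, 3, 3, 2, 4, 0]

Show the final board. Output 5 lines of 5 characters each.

Answer: .....
.....
.....
.OOX.
OXXOX

Derivation:
Move 1: X drops in col 1, lands at row 4
Move 2: O drops in col 1, lands at row 3
Move 3: X drops in col 2, lands at row 4
Move 4: O drops in col 3, lands at row 4
Move 5: X drops in col 3, lands at row 3
Move 6: O drops in col 2, lands at row 3
Move 7: X drops in col 4, lands at row 4
Move 8: O drops in col 0, lands at row 4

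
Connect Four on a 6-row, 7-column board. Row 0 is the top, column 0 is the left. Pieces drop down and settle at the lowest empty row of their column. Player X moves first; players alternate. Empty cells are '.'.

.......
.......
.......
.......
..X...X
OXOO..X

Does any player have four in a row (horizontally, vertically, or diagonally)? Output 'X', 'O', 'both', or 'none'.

none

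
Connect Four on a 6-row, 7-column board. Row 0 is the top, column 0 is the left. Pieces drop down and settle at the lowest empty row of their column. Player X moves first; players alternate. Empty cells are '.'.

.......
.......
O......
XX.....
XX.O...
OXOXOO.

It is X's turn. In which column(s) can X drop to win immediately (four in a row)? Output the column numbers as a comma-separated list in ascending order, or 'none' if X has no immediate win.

col 0: drop X → no win
col 1: drop X → WIN!
col 2: drop X → no win
col 3: drop X → no win
col 4: drop X → no win
col 5: drop X → no win
col 6: drop X → no win

Answer: 1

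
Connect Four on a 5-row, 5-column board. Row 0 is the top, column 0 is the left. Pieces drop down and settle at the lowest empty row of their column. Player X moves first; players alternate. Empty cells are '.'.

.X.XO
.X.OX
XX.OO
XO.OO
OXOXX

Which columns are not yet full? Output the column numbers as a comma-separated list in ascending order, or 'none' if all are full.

col 0: top cell = '.' → open
col 1: top cell = 'X' → FULL
col 2: top cell = '.' → open
col 3: top cell = 'X' → FULL
col 4: top cell = 'O' → FULL

Answer: 0,2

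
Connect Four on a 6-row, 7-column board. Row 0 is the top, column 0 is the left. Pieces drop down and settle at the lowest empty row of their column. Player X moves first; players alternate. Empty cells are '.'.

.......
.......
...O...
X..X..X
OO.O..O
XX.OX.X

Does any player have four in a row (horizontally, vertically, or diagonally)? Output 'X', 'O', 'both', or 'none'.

none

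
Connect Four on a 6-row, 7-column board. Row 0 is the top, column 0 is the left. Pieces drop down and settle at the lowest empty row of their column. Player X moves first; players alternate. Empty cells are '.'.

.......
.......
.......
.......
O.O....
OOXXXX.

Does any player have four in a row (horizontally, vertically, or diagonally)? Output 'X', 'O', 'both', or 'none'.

X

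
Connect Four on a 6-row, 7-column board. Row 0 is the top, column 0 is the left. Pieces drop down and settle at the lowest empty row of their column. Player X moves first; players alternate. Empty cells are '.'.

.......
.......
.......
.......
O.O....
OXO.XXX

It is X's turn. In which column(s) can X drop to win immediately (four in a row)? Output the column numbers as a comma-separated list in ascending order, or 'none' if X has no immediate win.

Answer: 3

Derivation:
col 0: drop X → no win
col 1: drop X → no win
col 2: drop X → no win
col 3: drop X → WIN!
col 4: drop X → no win
col 5: drop X → no win
col 6: drop X → no win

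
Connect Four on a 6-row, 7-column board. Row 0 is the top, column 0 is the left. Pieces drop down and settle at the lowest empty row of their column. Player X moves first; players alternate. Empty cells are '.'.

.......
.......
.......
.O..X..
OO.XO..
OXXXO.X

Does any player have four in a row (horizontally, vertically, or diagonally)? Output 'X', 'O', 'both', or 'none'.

none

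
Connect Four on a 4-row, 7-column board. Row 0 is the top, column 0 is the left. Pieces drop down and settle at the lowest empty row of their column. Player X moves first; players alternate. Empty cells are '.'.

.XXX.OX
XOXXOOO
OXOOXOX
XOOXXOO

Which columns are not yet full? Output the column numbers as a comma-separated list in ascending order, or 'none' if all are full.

col 0: top cell = '.' → open
col 1: top cell = 'X' → FULL
col 2: top cell = 'X' → FULL
col 3: top cell = 'X' → FULL
col 4: top cell = '.' → open
col 5: top cell = 'O' → FULL
col 6: top cell = 'X' → FULL

Answer: 0,4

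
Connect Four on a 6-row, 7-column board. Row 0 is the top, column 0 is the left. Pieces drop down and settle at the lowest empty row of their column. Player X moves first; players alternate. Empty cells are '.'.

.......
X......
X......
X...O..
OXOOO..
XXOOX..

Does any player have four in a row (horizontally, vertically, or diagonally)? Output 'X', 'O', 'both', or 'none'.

none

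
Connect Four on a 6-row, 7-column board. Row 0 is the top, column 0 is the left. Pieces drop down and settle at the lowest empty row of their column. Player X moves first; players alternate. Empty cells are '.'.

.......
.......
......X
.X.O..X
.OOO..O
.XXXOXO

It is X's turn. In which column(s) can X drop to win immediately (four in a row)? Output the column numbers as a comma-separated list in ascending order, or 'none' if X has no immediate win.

col 0: drop X → WIN!
col 1: drop X → no win
col 2: drop X → no win
col 3: drop X → no win
col 4: drop X → no win
col 5: drop X → no win
col 6: drop X → no win

Answer: 0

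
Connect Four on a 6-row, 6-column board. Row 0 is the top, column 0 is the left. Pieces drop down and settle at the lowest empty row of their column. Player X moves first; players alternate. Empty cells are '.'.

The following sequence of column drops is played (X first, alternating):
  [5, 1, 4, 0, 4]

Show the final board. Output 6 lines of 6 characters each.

Move 1: X drops in col 5, lands at row 5
Move 2: O drops in col 1, lands at row 5
Move 3: X drops in col 4, lands at row 5
Move 4: O drops in col 0, lands at row 5
Move 5: X drops in col 4, lands at row 4

Answer: ......
......
......
......
....X.
OO..XX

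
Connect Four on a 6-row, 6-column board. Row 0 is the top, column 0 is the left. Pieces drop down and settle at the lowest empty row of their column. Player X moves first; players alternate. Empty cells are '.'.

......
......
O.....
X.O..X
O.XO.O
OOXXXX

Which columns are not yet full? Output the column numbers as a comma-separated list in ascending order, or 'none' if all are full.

col 0: top cell = '.' → open
col 1: top cell = '.' → open
col 2: top cell = '.' → open
col 3: top cell = '.' → open
col 4: top cell = '.' → open
col 5: top cell = '.' → open

Answer: 0,1,2,3,4,5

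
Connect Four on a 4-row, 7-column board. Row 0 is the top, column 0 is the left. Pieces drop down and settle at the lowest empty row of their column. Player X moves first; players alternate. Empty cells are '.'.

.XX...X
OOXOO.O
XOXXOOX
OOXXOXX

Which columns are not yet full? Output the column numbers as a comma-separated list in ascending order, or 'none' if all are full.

col 0: top cell = '.' → open
col 1: top cell = 'X' → FULL
col 2: top cell = 'X' → FULL
col 3: top cell = '.' → open
col 4: top cell = '.' → open
col 5: top cell = '.' → open
col 6: top cell = 'X' → FULL

Answer: 0,3,4,5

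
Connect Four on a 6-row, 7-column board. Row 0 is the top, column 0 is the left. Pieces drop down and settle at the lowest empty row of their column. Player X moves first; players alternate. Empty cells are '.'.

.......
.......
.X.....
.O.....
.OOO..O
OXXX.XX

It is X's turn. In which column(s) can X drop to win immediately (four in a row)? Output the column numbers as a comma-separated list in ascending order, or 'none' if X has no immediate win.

Answer: 4

Derivation:
col 0: drop X → no win
col 1: drop X → no win
col 2: drop X → no win
col 3: drop X → no win
col 4: drop X → WIN!
col 5: drop X → no win
col 6: drop X → no win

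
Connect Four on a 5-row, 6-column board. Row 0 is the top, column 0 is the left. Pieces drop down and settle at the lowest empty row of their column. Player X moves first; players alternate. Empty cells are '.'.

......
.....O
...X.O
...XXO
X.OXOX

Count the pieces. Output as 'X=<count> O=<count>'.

X=6 O=5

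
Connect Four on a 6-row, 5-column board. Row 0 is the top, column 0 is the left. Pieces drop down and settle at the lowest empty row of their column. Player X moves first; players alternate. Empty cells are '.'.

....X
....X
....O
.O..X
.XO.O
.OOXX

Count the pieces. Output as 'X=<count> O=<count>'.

X=6 O=6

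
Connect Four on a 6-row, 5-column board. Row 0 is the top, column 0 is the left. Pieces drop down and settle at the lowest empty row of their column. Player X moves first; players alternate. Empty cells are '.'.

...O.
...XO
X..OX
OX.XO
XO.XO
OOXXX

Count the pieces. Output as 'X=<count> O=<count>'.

X=10 O=9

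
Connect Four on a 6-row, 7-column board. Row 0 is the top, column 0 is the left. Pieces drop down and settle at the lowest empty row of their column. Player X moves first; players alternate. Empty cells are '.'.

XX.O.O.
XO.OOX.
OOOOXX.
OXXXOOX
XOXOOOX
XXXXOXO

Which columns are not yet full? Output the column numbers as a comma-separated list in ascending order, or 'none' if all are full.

col 0: top cell = 'X' → FULL
col 1: top cell = 'X' → FULL
col 2: top cell = '.' → open
col 3: top cell = 'O' → FULL
col 4: top cell = '.' → open
col 5: top cell = 'O' → FULL
col 6: top cell = '.' → open

Answer: 2,4,6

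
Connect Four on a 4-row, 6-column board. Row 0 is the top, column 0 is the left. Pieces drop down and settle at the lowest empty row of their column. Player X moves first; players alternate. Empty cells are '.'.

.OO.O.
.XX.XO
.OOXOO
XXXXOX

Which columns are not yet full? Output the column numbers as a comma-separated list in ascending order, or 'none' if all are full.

col 0: top cell = '.' → open
col 1: top cell = 'O' → FULL
col 2: top cell = 'O' → FULL
col 3: top cell = '.' → open
col 4: top cell = 'O' → FULL
col 5: top cell = '.' → open

Answer: 0,3,5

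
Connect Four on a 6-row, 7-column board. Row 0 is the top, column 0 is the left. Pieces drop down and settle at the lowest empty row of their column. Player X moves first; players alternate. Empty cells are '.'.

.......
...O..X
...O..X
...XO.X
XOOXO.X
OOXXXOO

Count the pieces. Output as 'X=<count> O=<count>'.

X=10 O=10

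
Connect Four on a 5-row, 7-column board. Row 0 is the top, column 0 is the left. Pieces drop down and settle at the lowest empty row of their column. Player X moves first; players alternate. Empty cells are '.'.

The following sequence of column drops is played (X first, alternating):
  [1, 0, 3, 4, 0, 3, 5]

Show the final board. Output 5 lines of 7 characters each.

Move 1: X drops in col 1, lands at row 4
Move 2: O drops in col 0, lands at row 4
Move 3: X drops in col 3, lands at row 4
Move 4: O drops in col 4, lands at row 4
Move 5: X drops in col 0, lands at row 3
Move 6: O drops in col 3, lands at row 3
Move 7: X drops in col 5, lands at row 4

Answer: .......
.......
.......
X..O...
OX.XOX.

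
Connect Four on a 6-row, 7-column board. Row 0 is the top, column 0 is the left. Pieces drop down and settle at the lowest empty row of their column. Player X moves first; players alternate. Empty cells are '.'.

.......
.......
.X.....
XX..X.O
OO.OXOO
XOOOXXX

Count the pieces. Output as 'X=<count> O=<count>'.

X=9 O=9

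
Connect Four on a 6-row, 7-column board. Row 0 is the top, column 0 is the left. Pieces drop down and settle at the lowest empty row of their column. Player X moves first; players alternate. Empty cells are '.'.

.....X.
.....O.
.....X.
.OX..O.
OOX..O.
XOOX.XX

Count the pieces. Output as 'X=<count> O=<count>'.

X=8 O=8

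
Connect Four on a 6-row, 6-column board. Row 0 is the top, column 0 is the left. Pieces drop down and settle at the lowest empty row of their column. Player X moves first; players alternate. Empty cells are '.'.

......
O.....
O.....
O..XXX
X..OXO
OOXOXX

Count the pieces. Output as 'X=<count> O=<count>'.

X=8 O=8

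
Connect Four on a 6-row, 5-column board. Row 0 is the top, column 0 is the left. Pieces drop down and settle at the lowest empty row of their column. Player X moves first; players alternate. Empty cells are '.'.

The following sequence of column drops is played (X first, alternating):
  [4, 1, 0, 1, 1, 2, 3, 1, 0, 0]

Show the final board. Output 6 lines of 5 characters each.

Answer: .....
.....
.O...
OX...
XO...
XOOXX

Derivation:
Move 1: X drops in col 4, lands at row 5
Move 2: O drops in col 1, lands at row 5
Move 3: X drops in col 0, lands at row 5
Move 4: O drops in col 1, lands at row 4
Move 5: X drops in col 1, lands at row 3
Move 6: O drops in col 2, lands at row 5
Move 7: X drops in col 3, lands at row 5
Move 8: O drops in col 1, lands at row 2
Move 9: X drops in col 0, lands at row 4
Move 10: O drops in col 0, lands at row 3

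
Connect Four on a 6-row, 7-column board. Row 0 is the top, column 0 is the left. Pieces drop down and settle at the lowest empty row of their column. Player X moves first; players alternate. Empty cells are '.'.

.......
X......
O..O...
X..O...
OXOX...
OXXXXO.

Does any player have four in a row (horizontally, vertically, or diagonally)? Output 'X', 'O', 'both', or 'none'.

X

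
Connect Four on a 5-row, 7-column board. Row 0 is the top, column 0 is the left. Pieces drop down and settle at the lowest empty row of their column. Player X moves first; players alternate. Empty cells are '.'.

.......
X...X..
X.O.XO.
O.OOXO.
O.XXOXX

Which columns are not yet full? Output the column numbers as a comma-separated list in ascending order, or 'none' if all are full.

Answer: 0,1,2,3,4,5,6

Derivation:
col 0: top cell = '.' → open
col 1: top cell = '.' → open
col 2: top cell = '.' → open
col 3: top cell = '.' → open
col 4: top cell = '.' → open
col 5: top cell = '.' → open
col 6: top cell = '.' → open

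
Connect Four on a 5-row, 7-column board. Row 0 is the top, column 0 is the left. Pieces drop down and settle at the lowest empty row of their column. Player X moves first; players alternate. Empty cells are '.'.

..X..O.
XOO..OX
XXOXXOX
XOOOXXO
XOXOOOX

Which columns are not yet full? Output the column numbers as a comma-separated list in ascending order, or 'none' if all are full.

Answer: 0,1,3,4,6

Derivation:
col 0: top cell = '.' → open
col 1: top cell = '.' → open
col 2: top cell = 'X' → FULL
col 3: top cell = '.' → open
col 4: top cell = '.' → open
col 5: top cell = 'O' → FULL
col 6: top cell = '.' → open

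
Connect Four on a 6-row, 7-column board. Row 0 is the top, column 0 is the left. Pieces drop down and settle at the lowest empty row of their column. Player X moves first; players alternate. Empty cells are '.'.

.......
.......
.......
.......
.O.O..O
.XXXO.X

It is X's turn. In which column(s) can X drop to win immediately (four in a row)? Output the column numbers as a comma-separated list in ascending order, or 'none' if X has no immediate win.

Answer: 0

Derivation:
col 0: drop X → WIN!
col 1: drop X → no win
col 2: drop X → no win
col 3: drop X → no win
col 4: drop X → no win
col 5: drop X → no win
col 6: drop X → no win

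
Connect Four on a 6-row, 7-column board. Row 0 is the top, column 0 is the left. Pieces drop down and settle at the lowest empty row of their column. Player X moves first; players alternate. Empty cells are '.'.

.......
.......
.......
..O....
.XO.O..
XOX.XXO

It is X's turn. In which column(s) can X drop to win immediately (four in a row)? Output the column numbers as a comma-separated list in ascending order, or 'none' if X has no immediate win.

Answer: 3

Derivation:
col 0: drop X → no win
col 1: drop X → no win
col 2: drop X → no win
col 3: drop X → WIN!
col 4: drop X → no win
col 5: drop X → no win
col 6: drop X → no win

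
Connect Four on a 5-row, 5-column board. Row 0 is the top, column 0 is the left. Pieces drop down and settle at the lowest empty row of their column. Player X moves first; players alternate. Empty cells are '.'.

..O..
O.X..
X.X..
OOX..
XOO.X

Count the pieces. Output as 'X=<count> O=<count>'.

X=6 O=6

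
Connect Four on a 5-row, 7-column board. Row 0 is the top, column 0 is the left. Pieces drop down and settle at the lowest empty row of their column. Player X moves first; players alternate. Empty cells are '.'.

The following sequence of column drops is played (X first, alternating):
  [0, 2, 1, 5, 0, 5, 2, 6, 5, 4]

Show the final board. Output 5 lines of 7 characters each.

Answer: .......
.......
.....X.
X.X..O.
XXO.OOO

Derivation:
Move 1: X drops in col 0, lands at row 4
Move 2: O drops in col 2, lands at row 4
Move 3: X drops in col 1, lands at row 4
Move 4: O drops in col 5, lands at row 4
Move 5: X drops in col 0, lands at row 3
Move 6: O drops in col 5, lands at row 3
Move 7: X drops in col 2, lands at row 3
Move 8: O drops in col 6, lands at row 4
Move 9: X drops in col 5, lands at row 2
Move 10: O drops in col 4, lands at row 4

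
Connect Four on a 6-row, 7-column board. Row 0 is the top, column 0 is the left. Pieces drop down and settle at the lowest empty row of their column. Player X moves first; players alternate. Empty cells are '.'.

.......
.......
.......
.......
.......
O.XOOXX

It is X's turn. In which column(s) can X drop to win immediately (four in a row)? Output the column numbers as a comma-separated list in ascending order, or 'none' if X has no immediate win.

Answer: none

Derivation:
col 0: drop X → no win
col 1: drop X → no win
col 2: drop X → no win
col 3: drop X → no win
col 4: drop X → no win
col 5: drop X → no win
col 6: drop X → no win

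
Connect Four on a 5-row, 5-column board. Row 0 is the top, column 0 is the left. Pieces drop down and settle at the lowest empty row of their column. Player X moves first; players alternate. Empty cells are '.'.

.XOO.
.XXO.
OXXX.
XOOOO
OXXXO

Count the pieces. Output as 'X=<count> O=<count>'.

X=10 O=10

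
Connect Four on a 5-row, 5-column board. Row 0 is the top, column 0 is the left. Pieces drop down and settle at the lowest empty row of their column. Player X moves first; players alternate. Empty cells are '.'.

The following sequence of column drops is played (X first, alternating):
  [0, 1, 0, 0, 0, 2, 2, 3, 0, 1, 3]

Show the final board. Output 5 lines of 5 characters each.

Move 1: X drops in col 0, lands at row 4
Move 2: O drops in col 1, lands at row 4
Move 3: X drops in col 0, lands at row 3
Move 4: O drops in col 0, lands at row 2
Move 5: X drops in col 0, lands at row 1
Move 6: O drops in col 2, lands at row 4
Move 7: X drops in col 2, lands at row 3
Move 8: O drops in col 3, lands at row 4
Move 9: X drops in col 0, lands at row 0
Move 10: O drops in col 1, lands at row 3
Move 11: X drops in col 3, lands at row 3

Answer: X....
X....
O....
XOXX.
XOOO.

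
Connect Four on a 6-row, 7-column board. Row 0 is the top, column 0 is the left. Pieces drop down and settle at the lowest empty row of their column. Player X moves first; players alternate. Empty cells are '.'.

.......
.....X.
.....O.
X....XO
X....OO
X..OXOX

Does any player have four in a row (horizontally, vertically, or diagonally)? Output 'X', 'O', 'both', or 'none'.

none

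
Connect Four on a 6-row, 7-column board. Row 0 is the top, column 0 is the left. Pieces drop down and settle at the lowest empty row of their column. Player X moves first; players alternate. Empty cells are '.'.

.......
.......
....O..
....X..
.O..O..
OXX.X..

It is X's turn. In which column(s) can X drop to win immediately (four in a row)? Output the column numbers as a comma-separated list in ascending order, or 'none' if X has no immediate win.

col 0: drop X → no win
col 1: drop X → no win
col 2: drop X → no win
col 3: drop X → WIN!
col 4: drop X → no win
col 5: drop X → no win
col 6: drop X → no win

Answer: 3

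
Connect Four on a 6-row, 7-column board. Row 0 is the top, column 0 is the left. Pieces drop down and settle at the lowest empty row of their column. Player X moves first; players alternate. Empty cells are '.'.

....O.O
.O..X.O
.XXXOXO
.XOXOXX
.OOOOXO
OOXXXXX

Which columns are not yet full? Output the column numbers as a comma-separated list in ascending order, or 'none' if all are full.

Answer: 0,1,2,3,5

Derivation:
col 0: top cell = '.' → open
col 1: top cell = '.' → open
col 2: top cell = '.' → open
col 3: top cell = '.' → open
col 4: top cell = 'O' → FULL
col 5: top cell = '.' → open
col 6: top cell = 'O' → FULL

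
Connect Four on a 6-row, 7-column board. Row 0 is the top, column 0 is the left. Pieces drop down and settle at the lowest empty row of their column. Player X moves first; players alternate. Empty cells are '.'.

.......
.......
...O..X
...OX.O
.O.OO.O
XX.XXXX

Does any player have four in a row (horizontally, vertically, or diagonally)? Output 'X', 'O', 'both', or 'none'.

X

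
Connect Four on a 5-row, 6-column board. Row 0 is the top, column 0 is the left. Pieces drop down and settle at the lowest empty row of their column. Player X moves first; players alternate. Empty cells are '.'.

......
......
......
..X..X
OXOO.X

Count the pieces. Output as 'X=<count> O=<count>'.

X=4 O=3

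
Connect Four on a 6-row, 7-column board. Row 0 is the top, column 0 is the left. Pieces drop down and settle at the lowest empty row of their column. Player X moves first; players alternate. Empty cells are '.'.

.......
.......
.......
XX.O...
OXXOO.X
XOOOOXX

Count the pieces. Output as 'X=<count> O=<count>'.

X=8 O=8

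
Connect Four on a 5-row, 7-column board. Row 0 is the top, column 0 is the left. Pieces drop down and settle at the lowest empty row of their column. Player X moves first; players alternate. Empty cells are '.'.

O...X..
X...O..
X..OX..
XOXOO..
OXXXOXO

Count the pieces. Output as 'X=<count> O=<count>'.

X=10 O=9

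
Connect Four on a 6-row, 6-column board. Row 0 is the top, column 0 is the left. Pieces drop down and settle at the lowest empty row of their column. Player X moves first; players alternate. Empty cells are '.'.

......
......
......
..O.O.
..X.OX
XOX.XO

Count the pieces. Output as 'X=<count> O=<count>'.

X=5 O=5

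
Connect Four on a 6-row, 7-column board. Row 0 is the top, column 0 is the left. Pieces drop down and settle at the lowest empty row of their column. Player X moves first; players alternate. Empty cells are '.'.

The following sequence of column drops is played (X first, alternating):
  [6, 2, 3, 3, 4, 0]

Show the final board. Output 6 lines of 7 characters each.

Move 1: X drops in col 6, lands at row 5
Move 2: O drops in col 2, lands at row 5
Move 3: X drops in col 3, lands at row 5
Move 4: O drops in col 3, lands at row 4
Move 5: X drops in col 4, lands at row 5
Move 6: O drops in col 0, lands at row 5

Answer: .......
.......
.......
.......
...O...
O.OXX.X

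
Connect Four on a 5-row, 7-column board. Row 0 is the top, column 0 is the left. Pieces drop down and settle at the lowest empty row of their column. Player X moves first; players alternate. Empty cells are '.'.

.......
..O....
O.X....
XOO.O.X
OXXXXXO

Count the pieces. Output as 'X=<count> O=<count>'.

X=8 O=7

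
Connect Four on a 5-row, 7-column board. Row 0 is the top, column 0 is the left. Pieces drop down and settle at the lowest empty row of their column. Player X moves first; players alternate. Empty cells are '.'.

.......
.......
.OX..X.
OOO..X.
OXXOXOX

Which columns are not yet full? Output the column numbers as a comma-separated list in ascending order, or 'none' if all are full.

col 0: top cell = '.' → open
col 1: top cell = '.' → open
col 2: top cell = '.' → open
col 3: top cell = '.' → open
col 4: top cell = '.' → open
col 5: top cell = '.' → open
col 6: top cell = '.' → open

Answer: 0,1,2,3,4,5,6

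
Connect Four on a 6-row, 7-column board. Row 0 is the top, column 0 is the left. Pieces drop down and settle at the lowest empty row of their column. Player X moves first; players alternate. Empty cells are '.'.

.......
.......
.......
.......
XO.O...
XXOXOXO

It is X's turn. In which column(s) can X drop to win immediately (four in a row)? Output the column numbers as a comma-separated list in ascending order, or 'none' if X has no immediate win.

Answer: none

Derivation:
col 0: drop X → no win
col 1: drop X → no win
col 2: drop X → no win
col 3: drop X → no win
col 4: drop X → no win
col 5: drop X → no win
col 6: drop X → no win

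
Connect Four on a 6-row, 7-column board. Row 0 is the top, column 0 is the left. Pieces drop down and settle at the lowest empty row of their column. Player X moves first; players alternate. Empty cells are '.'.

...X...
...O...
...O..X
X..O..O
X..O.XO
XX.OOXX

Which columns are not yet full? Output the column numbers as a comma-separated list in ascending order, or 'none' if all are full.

Answer: 0,1,2,4,5,6

Derivation:
col 0: top cell = '.' → open
col 1: top cell = '.' → open
col 2: top cell = '.' → open
col 3: top cell = 'X' → FULL
col 4: top cell = '.' → open
col 5: top cell = '.' → open
col 6: top cell = '.' → open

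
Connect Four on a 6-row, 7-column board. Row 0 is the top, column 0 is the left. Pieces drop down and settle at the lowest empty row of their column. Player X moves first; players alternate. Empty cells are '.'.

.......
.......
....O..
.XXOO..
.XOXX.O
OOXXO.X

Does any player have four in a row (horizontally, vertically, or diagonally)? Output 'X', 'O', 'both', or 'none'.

O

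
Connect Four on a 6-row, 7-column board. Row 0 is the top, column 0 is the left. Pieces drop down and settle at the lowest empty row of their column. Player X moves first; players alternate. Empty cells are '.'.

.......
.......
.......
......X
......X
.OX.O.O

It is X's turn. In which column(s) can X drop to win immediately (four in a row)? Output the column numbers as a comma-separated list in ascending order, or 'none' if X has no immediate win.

col 0: drop X → no win
col 1: drop X → no win
col 2: drop X → no win
col 3: drop X → no win
col 4: drop X → no win
col 5: drop X → no win
col 6: drop X → no win

Answer: none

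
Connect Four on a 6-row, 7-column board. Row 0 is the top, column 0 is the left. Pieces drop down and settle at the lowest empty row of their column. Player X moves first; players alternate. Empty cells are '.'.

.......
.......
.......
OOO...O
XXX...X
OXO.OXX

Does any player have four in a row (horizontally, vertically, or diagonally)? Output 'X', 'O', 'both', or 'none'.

none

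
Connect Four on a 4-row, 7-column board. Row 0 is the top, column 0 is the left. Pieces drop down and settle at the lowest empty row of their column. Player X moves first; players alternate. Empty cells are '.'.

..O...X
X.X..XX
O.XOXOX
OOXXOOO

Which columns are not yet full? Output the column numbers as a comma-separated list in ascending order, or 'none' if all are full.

Answer: 0,1,3,4,5

Derivation:
col 0: top cell = '.' → open
col 1: top cell = '.' → open
col 2: top cell = 'O' → FULL
col 3: top cell = '.' → open
col 4: top cell = '.' → open
col 5: top cell = '.' → open
col 6: top cell = 'X' → FULL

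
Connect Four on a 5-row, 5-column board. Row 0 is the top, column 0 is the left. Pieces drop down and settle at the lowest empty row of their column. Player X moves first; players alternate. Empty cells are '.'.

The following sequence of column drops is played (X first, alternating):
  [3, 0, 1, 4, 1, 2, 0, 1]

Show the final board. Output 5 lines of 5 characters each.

Answer: .....
.....
.O...
XX...
OXOXO

Derivation:
Move 1: X drops in col 3, lands at row 4
Move 2: O drops in col 0, lands at row 4
Move 3: X drops in col 1, lands at row 4
Move 4: O drops in col 4, lands at row 4
Move 5: X drops in col 1, lands at row 3
Move 6: O drops in col 2, lands at row 4
Move 7: X drops in col 0, lands at row 3
Move 8: O drops in col 1, lands at row 2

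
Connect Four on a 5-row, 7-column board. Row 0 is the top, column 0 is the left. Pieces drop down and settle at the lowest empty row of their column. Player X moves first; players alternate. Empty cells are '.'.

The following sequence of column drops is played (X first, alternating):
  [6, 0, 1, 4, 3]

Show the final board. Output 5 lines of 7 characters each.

Move 1: X drops in col 6, lands at row 4
Move 2: O drops in col 0, lands at row 4
Move 3: X drops in col 1, lands at row 4
Move 4: O drops in col 4, lands at row 4
Move 5: X drops in col 3, lands at row 4

Answer: .......
.......
.......
.......
OX.XO.X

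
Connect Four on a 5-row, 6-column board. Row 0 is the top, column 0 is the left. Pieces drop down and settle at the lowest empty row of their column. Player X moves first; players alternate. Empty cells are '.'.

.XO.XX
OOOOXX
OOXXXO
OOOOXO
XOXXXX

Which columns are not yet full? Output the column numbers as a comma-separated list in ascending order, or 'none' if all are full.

Answer: 0,3

Derivation:
col 0: top cell = '.' → open
col 1: top cell = 'X' → FULL
col 2: top cell = 'O' → FULL
col 3: top cell = '.' → open
col 4: top cell = 'X' → FULL
col 5: top cell = 'X' → FULL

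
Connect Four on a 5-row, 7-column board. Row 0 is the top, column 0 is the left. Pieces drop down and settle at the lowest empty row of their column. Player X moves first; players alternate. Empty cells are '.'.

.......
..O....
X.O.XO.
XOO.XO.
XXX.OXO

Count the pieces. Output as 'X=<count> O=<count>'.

X=8 O=8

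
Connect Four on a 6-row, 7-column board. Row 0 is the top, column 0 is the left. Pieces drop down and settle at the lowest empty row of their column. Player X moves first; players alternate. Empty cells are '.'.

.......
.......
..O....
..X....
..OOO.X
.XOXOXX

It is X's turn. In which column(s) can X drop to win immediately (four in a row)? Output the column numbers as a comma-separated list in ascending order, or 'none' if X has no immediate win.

col 0: drop X → no win
col 1: drop X → no win
col 2: drop X → no win
col 3: drop X → no win
col 4: drop X → no win
col 5: drop X → no win
col 6: drop X → no win

Answer: none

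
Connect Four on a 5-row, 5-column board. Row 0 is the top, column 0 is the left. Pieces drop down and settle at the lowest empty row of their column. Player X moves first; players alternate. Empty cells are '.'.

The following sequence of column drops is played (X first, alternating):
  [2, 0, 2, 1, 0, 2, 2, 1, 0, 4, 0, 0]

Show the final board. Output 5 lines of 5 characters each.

Move 1: X drops in col 2, lands at row 4
Move 2: O drops in col 0, lands at row 4
Move 3: X drops in col 2, lands at row 3
Move 4: O drops in col 1, lands at row 4
Move 5: X drops in col 0, lands at row 3
Move 6: O drops in col 2, lands at row 2
Move 7: X drops in col 2, lands at row 1
Move 8: O drops in col 1, lands at row 3
Move 9: X drops in col 0, lands at row 2
Move 10: O drops in col 4, lands at row 4
Move 11: X drops in col 0, lands at row 1
Move 12: O drops in col 0, lands at row 0

Answer: O....
X.X..
X.O..
XOX..
OOX.O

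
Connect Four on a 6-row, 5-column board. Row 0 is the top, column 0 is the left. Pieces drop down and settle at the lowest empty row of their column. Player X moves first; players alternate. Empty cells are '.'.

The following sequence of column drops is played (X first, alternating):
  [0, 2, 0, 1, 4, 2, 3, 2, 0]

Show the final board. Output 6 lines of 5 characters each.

Answer: .....
.....
.....
X.O..
X.O..
XOOXX

Derivation:
Move 1: X drops in col 0, lands at row 5
Move 2: O drops in col 2, lands at row 5
Move 3: X drops in col 0, lands at row 4
Move 4: O drops in col 1, lands at row 5
Move 5: X drops in col 4, lands at row 5
Move 6: O drops in col 2, lands at row 4
Move 7: X drops in col 3, lands at row 5
Move 8: O drops in col 2, lands at row 3
Move 9: X drops in col 0, lands at row 3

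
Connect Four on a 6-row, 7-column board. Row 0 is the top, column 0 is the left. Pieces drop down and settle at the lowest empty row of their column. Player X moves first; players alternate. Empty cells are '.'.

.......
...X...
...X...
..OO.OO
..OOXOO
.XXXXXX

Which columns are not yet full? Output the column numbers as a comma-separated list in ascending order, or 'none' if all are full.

col 0: top cell = '.' → open
col 1: top cell = '.' → open
col 2: top cell = '.' → open
col 3: top cell = '.' → open
col 4: top cell = '.' → open
col 5: top cell = '.' → open
col 6: top cell = '.' → open

Answer: 0,1,2,3,4,5,6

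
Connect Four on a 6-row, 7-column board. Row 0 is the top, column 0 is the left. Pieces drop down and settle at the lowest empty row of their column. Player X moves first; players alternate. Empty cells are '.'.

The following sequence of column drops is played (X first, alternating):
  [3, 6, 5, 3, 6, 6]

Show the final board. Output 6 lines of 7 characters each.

Answer: .......
.......
.......
......O
...O..X
...X.XO

Derivation:
Move 1: X drops in col 3, lands at row 5
Move 2: O drops in col 6, lands at row 5
Move 3: X drops in col 5, lands at row 5
Move 4: O drops in col 3, lands at row 4
Move 5: X drops in col 6, lands at row 4
Move 6: O drops in col 6, lands at row 3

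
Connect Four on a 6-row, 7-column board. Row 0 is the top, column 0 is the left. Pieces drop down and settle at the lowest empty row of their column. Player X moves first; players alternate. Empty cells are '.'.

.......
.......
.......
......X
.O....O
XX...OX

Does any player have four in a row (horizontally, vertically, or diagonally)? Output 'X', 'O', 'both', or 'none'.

none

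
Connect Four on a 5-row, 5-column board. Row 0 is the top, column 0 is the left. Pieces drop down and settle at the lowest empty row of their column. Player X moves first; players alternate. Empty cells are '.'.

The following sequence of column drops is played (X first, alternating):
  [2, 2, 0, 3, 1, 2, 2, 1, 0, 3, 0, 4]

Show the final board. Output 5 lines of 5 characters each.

Move 1: X drops in col 2, lands at row 4
Move 2: O drops in col 2, lands at row 3
Move 3: X drops in col 0, lands at row 4
Move 4: O drops in col 3, lands at row 4
Move 5: X drops in col 1, lands at row 4
Move 6: O drops in col 2, lands at row 2
Move 7: X drops in col 2, lands at row 1
Move 8: O drops in col 1, lands at row 3
Move 9: X drops in col 0, lands at row 3
Move 10: O drops in col 3, lands at row 3
Move 11: X drops in col 0, lands at row 2
Move 12: O drops in col 4, lands at row 4

Answer: .....
..X..
X.O..
XOOO.
XXXOO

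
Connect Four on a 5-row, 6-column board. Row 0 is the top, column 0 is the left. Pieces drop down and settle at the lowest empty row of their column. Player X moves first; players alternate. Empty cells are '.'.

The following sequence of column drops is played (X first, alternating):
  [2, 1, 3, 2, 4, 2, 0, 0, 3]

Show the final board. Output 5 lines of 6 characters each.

Answer: ......
......
..O...
O.OX..
XOXXX.

Derivation:
Move 1: X drops in col 2, lands at row 4
Move 2: O drops in col 1, lands at row 4
Move 3: X drops in col 3, lands at row 4
Move 4: O drops in col 2, lands at row 3
Move 5: X drops in col 4, lands at row 4
Move 6: O drops in col 2, lands at row 2
Move 7: X drops in col 0, lands at row 4
Move 8: O drops in col 0, lands at row 3
Move 9: X drops in col 3, lands at row 3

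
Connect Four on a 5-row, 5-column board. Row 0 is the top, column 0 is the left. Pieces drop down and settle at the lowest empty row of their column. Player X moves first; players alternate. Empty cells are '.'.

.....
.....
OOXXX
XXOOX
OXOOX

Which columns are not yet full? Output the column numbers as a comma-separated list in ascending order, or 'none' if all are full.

Answer: 0,1,2,3,4

Derivation:
col 0: top cell = '.' → open
col 1: top cell = '.' → open
col 2: top cell = '.' → open
col 3: top cell = '.' → open
col 4: top cell = '.' → open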